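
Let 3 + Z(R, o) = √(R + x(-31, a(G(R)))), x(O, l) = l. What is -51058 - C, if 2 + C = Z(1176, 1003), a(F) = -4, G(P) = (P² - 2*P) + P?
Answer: -51053 - 2*√293 ≈ -51087.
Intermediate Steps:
G(P) = P² - P
Z(R, o) = -3 + √(-4 + R) (Z(R, o) = -3 + √(R - 4) = -3 + √(-4 + R))
C = -5 + 2*√293 (C = -2 + (-3 + √(-4 + 1176)) = -2 + (-3 + √1172) = -2 + (-3 + 2*√293) = -5 + 2*√293 ≈ 29.234)
-51058 - C = -51058 - (-5 + 2*√293) = -51058 + (5 - 2*√293) = -51053 - 2*√293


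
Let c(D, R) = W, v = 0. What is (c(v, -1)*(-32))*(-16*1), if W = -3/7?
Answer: -1536/7 ≈ -219.43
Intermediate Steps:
W = -3/7 (W = -3*1/7 = -3/7 ≈ -0.42857)
c(D, R) = -3/7
(c(v, -1)*(-32))*(-16*1) = (-3/7*(-32))*(-16*1) = (96/7)*(-16) = -1536/7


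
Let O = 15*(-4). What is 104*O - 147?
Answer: -6387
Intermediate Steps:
O = -60
104*O - 147 = 104*(-60) - 147 = -6240 - 147 = -6387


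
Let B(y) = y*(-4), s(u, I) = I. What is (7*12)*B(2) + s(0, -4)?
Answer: -676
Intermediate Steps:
B(y) = -4*y
(7*12)*B(2) + s(0, -4) = (7*12)*(-4*2) - 4 = 84*(-8) - 4 = -672 - 4 = -676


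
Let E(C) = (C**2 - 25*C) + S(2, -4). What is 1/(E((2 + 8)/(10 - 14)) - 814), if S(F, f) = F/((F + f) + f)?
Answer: -12/8947 ≈ -0.0013412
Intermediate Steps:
S(F, f) = F/(F + 2*f)
E(C) = -1/3 + C**2 - 25*C (E(C) = (C**2 - 25*C) + 2/(2 + 2*(-4)) = (C**2 - 25*C) + 2/(2 - 8) = (C**2 - 25*C) + 2/(-6) = (C**2 - 25*C) + 2*(-1/6) = (C**2 - 25*C) - 1/3 = -1/3 + C**2 - 25*C)
1/(E((2 + 8)/(10 - 14)) - 814) = 1/((-1/3 + ((2 + 8)/(10 - 14))**2 - 25*(2 + 8)/(10 - 14)) - 814) = 1/((-1/3 + (10/(-4))**2 - 250/(-4)) - 814) = 1/((-1/3 + (10*(-1/4))**2 - 250*(-1)/4) - 814) = 1/((-1/3 + (-5/2)**2 - 25*(-5/2)) - 814) = 1/((-1/3 + 25/4 + 125/2) - 814) = 1/(821/12 - 814) = 1/(-8947/12) = -12/8947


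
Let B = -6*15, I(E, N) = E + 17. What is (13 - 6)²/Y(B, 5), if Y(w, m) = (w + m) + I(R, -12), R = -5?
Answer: -49/73 ≈ -0.67123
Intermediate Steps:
I(E, N) = 17 + E
B = -90
Y(w, m) = 12 + m + w (Y(w, m) = (w + m) + (17 - 5) = (m + w) + 12 = 12 + m + w)
(13 - 6)²/Y(B, 5) = (13 - 6)²/(12 + 5 - 90) = 7²/(-73) = 49*(-1/73) = -49/73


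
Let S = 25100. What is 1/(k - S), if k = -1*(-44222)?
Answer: 1/19122 ≈ 5.2296e-5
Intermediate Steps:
k = 44222
1/(k - S) = 1/(44222 - 1*25100) = 1/(44222 - 25100) = 1/19122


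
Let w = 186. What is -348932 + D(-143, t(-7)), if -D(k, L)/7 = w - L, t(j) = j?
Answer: -350283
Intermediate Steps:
D(k, L) = -1302 + 7*L (D(k, L) = -7*(186 - L) = -1302 + 7*L)
-348932 + D(-143, t(-7)) = -348932 + (-1302 + 7*(-7)) = -348932 + (-1302 - 49) = -348932 - 1351 = -350283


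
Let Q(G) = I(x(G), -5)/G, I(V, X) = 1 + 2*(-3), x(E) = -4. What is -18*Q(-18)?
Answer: -5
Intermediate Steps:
I(V, X) = -5 (I(V, X) = 1 - 6 = -5)
Q(G) = -5/G
-18*Q(-18) = -(-90)/(-18) = -(-90)*(-1)/18 = -18*5/18 = -5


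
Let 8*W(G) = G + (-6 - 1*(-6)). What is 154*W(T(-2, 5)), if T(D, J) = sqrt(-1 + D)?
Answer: 77*I*sqrt(3)/4 ≈ 33.342*I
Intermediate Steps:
W(G) = G/8 (W(G) = (G + (-6 - 1*(-6)))/8 = (G + (-6 + 6))/8 = (G + 0)/8 = G/8)
154*W(T(-2, 5)) = 154*(sqrt(-1 - 2)/8) = 154*(sqrt(-3)/8) = 154*((I*sqrt(3))/8) = 154*(I*sqrt(3)/8) = 77*I*sqrt(3)/4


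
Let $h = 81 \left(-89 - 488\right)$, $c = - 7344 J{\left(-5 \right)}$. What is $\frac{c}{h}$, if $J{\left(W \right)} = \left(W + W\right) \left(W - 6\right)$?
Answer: $\frac{29920}{1731} \approx 17.285$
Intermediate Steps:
$J{\left(W \right)} = 2 W \left(-6 + W\right)$
$c = -807840$ ($c = - 7344 \cdot 2 \left(-5\right) \left(-6 - 5\right) = - 7344 \cdot 2 \left(-5\right) \left(-11\right) = \left(-7344\right) 110 = -807840$)
$h = -46737$ ($h = 81 \left(-577\right) = -46737$)
$\frac{c}{h} = - \frac{807840}{-46737} = \left(-807840\right) \left(- \frac{1}{46737}\right) = \frac{29920}{1731}$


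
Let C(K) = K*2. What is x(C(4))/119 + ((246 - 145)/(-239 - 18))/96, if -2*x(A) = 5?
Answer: -73699/2935968 ≈ -0.025102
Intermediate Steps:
C(K) = 2*K
x(A) = -5/2 (x(A) = -½*5 = -5/2)
x(C(4))/119 + ((246 - 145)/(-239 - 18))/96 = -5/2/119 + ((246 - 145)/(-239 - 18))/96 = -5/2*1/119 + (101/(-257))*(1/96) = -5/238 + (101*(-1/257))*(1/96) = -5/238 - 101/257*1/96 = -5/238 - 101/24672 = -73699/2935968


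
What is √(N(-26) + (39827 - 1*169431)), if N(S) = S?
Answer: I*√129630 ≈ 360.04*I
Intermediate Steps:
√(N(-26) + (39827 - 1*169431)) = √(-26 + (39827 - 1*169431)) = √(-26 + (39827 - 169431)) = √(-26 - 129604) = √(-129630) = I*√129630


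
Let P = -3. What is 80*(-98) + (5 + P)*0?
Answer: -7840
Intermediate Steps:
80*(-98) + (5 + P)*0 = 80*(-98) + (5 - 3)*0 = -7840 + 2*0 = -7840 + 0 = -7840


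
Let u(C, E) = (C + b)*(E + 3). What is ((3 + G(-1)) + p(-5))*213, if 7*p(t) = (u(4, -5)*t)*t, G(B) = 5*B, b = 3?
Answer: -11076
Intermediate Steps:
u(C, E) = (3 + C)*(3 + E) (u(C, E) = (C + 3)*(E + 3) = (3 + C)*(3 + E))
p(t) = -2*t**2 (p(t) = (((9 + 3*4 + 3*(-5) + 4*(-5))*t)*t)/7 = (((9 + 12 - 15 - 20)*t)*t)/7 = ((-14*t)*t)/7 = (-14*t**2)/7 = -2*t**2)
((3 + G(-1)) + p(-5))*213 = ((3 + 5*(-1)) - 2*(-5)**2)*213 = ((3 - 5) - 2*25)*213 = (-2 - 50)*213 = -52*213 = -11076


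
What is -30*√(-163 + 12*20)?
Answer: -30*√77 ≈ -263.25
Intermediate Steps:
-30*√(-163 + 12*20) = -30*√(-163 + 240) = -30*√77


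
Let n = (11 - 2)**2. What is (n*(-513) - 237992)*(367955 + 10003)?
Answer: -105656269110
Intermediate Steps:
n = 81 (n = 9**2 = 81)
(n*(-513) - 237992)*(367955 + 10003) = (81*(-513) - 237992)*(367955 + 10003) = (-41553 - 237992)*377958 = -279545*377958 = -105656269110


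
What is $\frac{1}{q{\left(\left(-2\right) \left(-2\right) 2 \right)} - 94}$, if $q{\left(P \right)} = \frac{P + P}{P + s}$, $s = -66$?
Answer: $- \frac{29}{2734} \approx -0.010607$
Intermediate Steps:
$q{\left(P \right)} = \frac{2 P}{-66 + P}$ ($q{\left(P \right)} = \frac{P + P}{P - 66} = \frac{2 P}{-66 + P}$)
$\frac{1}{q{\left(\left(-2\right) \left(-2\right) 2 \right)} - 94} = \frac{1}{\frac{2 \left(-2\right) \left(-2\right) 2}{-66 + \left(-2\right) \left(-2\right) 2} - 94} = \frac{1}{\frac{2 \cdot 4 \cdot 2}{-66 + 4 \cdot 2} - 94} = \frac{1}{2 \cdot 8 \frac{1}{-66 + 8} - 94} = \frac{1}{2 \cdot 8 \frac{1}{-58} - 94} = \frac{1}{2 \cdot 8 \left(- \frac{1}{58}\right) - 94} = \frac{1}{- \frac{8}{29} - 94} = \frac{1}{- \frac{2734}{29}} = - \frac{29}{2734}$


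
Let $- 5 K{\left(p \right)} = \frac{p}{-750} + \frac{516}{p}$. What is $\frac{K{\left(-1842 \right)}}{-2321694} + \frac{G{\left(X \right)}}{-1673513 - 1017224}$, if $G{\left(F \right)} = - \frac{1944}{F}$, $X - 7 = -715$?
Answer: $- \frac{19637066265161}{23573571198079586250} \approx -8.3301 \cdot 10^{-7}$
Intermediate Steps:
$K{\left(p \right)} = - \frac{516}{5 p} + \frac{p}{3750}$ ($K{\left(p \right)} = - \frac{\frac{p}{-750} + \frac{516}{p}}{5} = - \frac{p \left(- \frac{1}{750}\right) + \frac{516}{p}}{5} = - \frac{- \frac{p}{750} + \frac{516}{p}}{5} = - \frac{\frac{516}{p} - \frac{p}{750}}{5} = - \frac{516}{5 p} + \frac{p}{3750}$)
$X = -708$ ($X = 7 - 715 = -708$)
$\frac{K{\left(-1842 \right)}}{-2321694} + \frac{G{\left(X \right)}}{-1673513 - 1017224} = \frac{\frac{1}{3750} \frac{1}{-1842} \left(-387000 + \left(-1842\right)^{2}\right)}{-2321694} + \frac{\left(-1944\right) \frac{1}{-708}}{-1673513 - 1017224} = \frac{1}{3750} \left(- \frac{1}{1842}\right) \left(-387000 + 3392964\right) \left(- \frac{1}{2321694}\right) + \frac{\left(-1944\right) \left(- \frac{1}{708}\right)}{-1673513 - 1017224} = \frac{1}{3750} \left(- \frac{1}{1842}\right) 3005964 \left(- \frac{1}{2321694}\right) + \frac{162}{59 \left(-2690737\right)} = \left(- \frac{83499}{191875}\right) \left(- \frac{1}{2321694}\right) + \frac{162}{59} \left(- \frac{1}{2690737}\right) = \frac{27833}{148491678750} - \frac{162}{158753483} = - \frac{19637066265161}{23573571198079586250}$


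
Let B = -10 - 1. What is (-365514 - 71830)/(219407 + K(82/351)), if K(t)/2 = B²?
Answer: -437344/219649 ≈ -1.9911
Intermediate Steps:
B = -11
K(t) = 242 (K(t) = 2*(-11)² = 2*121 = 242)
(-365514 - 71830)/(219407 + K(82/351)) = (-365514 - 71830)/(219407 + 242) = -437344/219649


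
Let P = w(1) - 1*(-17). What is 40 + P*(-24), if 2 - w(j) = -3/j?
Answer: -488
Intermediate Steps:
w(j) = 2 + 3/j (w(j) = 2 - (-3)/j = 2 + 3/j)
P = 22 (P = (2 + 3/1) - 1*(-17) = (2 + 3*1) + 17 = (2 + 3) + 17 = 5 + 17 = 22)
40 + P*(-24) = 40 + 22*(-24) = 40 - 528 = -488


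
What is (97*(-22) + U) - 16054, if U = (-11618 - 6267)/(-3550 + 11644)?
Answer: -147231557/8094 ≈ -18190.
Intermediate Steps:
U = -17885/8094 ≈ -2.2097
(97*(-22) + U) - 16054 = (97*(-22) - 17885/8094) - 16054 = (-2134 - 17885/8094) - 16054 = -17290481/8094 - 16054 = -147231557/8094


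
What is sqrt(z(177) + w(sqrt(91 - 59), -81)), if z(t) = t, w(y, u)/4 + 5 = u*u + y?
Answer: sqrt(26401 + 16*sqrt(2)) ≈ 162.55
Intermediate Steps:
w(y, u) = -20 + 4*y + 4*u**2 (w(y, u) = -20 + 4*(u*u + y) = -20 + 4*(u**2 + y) = -20 + 4*(y + u**2) = -20 + (4*y + 4*u**2) = -20 + 4*y + 4*u**2)
sqrt(z(177) + w(sqrt(91 - 59), -81)) = sqrt(177 + (-20 + 4*sqrt(91 - 59) + 4*(-81)**2)) = sqrt(177 + (-20 + 4*sqrt(32) + 4*6561)) = sqrt(177 + (-20 + 4*(4*sqrt(2)) + 26244)) = sqrt(177 + (-20 + 16*sqrt(2) + 26244)) = sqrt(177 + (26224 + 16*sqrt(2))) = sqrt(26401 + 16*sqrt(2))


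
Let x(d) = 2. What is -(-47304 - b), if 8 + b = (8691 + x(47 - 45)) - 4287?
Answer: 51702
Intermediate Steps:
b = 4398 (b = -8 + ((8691 + 2) - 4287) = -8 + (8693 - 4287) = -8 + 4406 = 4398)
-(-47304 - b) = -(-47304 - 1*4398) = -(-47304 - 4398) = -1*(-51702) = 51702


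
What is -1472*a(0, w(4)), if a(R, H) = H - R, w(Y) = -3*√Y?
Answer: 8832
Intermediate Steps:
-1472*a(0, w(4)) = -1472*(-3*√4 - 1*0) = -1472*(-3*2 + 0) = -1472*(-6 + 0) = -1472*(-6) = 8832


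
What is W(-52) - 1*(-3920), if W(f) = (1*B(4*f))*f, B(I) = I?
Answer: 14736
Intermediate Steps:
W(f) = 4*f² (W(f) = (1*(4*f))*f = (4*f)*f = 4*f²)
W(-52) - 1*(-3920) = 4*(-52)² - 1*(-3920) = 4*2704 + 3920 = 10816 + 3920 = 14736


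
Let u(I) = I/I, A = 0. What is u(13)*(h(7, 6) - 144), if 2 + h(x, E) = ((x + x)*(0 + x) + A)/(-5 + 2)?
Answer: -536/3 ≈ -178.67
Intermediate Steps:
u(I) = 1
h(x, E) = -2 - 2*x**2/3 (h(x, E) = -2 + ((x + x)*(0 + x) + 0)/(-5 + 2) = -2 + ((2*x)*x + 0)/(-3) = -2 + (2*x**2 + 0)*(-1/3) = -2 + (2*x**2)*(-1/3) = -2 - 2*x**2/3)
u(13)*(h(7, 6) - 144) = 1*((-2 - 2/3*7**2) - 144) = 1*((-2 - 2/3*49) - 144) = 1*((-2 - 98/3) - 144) = 1*(-104/3 - 144) = 1*(-536/3) = -536/3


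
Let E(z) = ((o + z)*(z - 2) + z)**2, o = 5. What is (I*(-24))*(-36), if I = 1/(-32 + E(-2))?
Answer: 216/41 ≈ 5.2683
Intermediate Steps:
E(z) = (z + (-2 + z)*(5 + z))**2 (E(z) = ((5 + z)*(z - 2) + z)**2 = ((5 + z)*(-2 + z) + z)**2 = ((-2 + z)*(5 + z) + z)**2 = (z + (-2 + z)*(5 + z))**2)
I = 1/164 (I = 1/(-32 + (-10 + (-2)**2 + 4*(-2))**2) = 1/(-32 + (-10 + 4 - 8)**2) = 1/(-32 + (-14)**2) = 1/(-32 + 196) = 1/164 ≈ 0.0060976)
(I*(-24))*(-36) = ((1/164)*(-24))*(-36) = -6/41*(-36) = 216/41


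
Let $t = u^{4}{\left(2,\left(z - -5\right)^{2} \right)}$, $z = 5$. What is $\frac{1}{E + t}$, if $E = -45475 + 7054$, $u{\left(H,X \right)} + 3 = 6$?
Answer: $- \frac{1}{38340} \approx -2.6082 \cdot 10^{-5}$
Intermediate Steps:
$u{\left(H,X \right)} = 3$ ($u{\left(H,X \right)} = -3 + 6 = 3$)
$E = -38421$
$t = 81$ ($t = 3^{4} = 81$)
$\frac{1}{E + t} = \frac{1}{-38421 + 81} = \frac{1}{-38340} = - \frac{1}{38340}$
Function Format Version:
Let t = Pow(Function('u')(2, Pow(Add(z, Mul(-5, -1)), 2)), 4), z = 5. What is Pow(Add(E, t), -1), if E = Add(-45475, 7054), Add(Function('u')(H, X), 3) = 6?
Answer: Rational(-1, 38340) ≈ -2.6082e-5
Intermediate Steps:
Function('u')(H, X) = 3 (Function('u')(H, X) = Add(-3, 6) = 3)
E = -38421
t = 81 (t = Pow(3, 4) = 81)
Pow(Add(E, t), -1) = Pow(Add(-38421, 81), -1) = Pow(-38340, -1) = Rational(-1, 38340)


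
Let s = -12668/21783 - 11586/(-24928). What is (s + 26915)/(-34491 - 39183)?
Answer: -7307479937447/20002735008288 ≈ -0.36532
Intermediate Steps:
s = -31705033/271503312 (s = -12668*1/21783 - 11586*(-1/24928) = -12668/21783 + 5793/12464 = -31705033/271503312 ≈ -0.11678)
(s + 26915)/(-34491 - 39183) = (-31705033/271503312 + 26915)/(-34491 - 39183) = (7307479937447/271503312)/(-73674) = (7307479937447/271503312)*(-1/73674) = -7307479937447/20002735008288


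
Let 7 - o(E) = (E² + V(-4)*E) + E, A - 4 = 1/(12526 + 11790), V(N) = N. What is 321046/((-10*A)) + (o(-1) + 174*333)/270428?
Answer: -1055527284928579/131515897100 ≈ -8025.9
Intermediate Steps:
A = 97265/24316 (A = 4 + 1/(12526 + 11790) = 4 + 1/24316 = 97265/24316 ≈ 4.0000)
o(E) = 7 - E² + 3*E (o(E) = 7 - ((E² - 4*E) + E) = 7 - (E² - 3*E) = 7 + (-E² + 3*E) = 7 - E² + 3*E)
321046/((-10*A)) + (o(-1) + 174*333)/270428 = 321046/((-10*97265/24316)) + ((7 - 1*(-1)² + 3*(-1)) + 174*333)/270428 = 321046/(-486325/12158) + ((7 - 1*1 - 3) + 57942)*(1/270428) = 321046*(-12158/486325) + ((7 - 1 - 3) + 57942)*(1/270428) = -3903277268/486325 + (3 + 57942)*(1/270428) = -3903277268/486325 + 57945*(1/270428) = -3903277268/486325 + 57945/270428 = -1055527284928579/131515897100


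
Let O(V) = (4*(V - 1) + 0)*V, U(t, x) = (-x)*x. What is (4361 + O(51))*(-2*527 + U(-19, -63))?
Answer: -73139903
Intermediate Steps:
U(t, x) = -x**2
O(V) = V*(-4 + 4*V) (O(V) = (4*(-1 + V) + 0)*V = ((-4 + 4*V) + 0)*V = (-4 + 4*V)*V = V*(-4 + 4*V))
(4361 + O(51))*(-2*527 + U(-19, -63)) = (4361 + 4*51*(-1 + 51))*(-2*527 - 1*(-63)**2) = (4361 + 4*51*50)*(-1054 - 1*3969) = (4361 + 10200)*(-1054 - 3969) = 14561*(-5023) = -73139903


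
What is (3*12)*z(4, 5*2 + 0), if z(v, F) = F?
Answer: 360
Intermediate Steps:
(3*12)*z(4, 5*2 + 0) = (3*12)*(5*2 + 0) = 36*(10 + 0) = 36*10 = 360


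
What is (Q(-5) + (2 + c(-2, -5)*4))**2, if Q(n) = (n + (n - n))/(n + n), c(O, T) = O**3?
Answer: 3481/4 ≈ 870.25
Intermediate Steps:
Q(n) = 1/2 (Q(n) = (n + 0)/((2*n)) = n*(1/(2*n)) = 1/2)
(Q(-5) + (2 + c(-2, -5)*4))**2 = (1/2 + (2 + (-2)**3*4))**2 = (1/2 + (2 - 8*4))**2 = (1/2 + (2 - 32))**2 = (1/2 - 30)**2 = (-59/2)**2 = 3481/4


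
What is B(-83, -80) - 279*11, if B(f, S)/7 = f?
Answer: -3650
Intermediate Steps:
B(f, S) = 7*f
B(-83, -80) - 279*11 = 7*(-83) - 279*11 = -581 - 3069 = -3650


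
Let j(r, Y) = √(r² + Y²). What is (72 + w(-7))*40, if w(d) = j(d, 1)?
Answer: 2880 + 200*√2 ≈ 3162.8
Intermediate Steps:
j(r, Y) = √(Y² + r²)
w(d) = √(1 + d²) (w(d) = √(1² + d²) = √(1 + d²))
(72 + w(-7))*40 = (72 + √(1 + (-7)²))*40 = (72 + √(1 + 49))*40 = (72 + √50)*40 = (72 + 5*√2)*40 = 2880 + 200*√2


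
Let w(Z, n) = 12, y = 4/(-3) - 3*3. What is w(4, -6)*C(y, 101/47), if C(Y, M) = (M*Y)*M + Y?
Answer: -1538840/2209 ≈ -696.62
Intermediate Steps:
y = -31/3 (y = 4*(-⅓) - 9 = -4/3 - 9 = -31/3 ≈ -10.333)
C(Y, M) = Y + Y*M² (C(Y, M) = Y*M² + Y = Y + Y*M²)
w(4, -6)*C(y, 101/47) = 12*(-31*(1 + (101/47)²)/3) = 12*(-31*(1 + 10201/2209)/3) = 12*(-31/3*12410/2209) = 12*(-384710/6627) = -1538840/2209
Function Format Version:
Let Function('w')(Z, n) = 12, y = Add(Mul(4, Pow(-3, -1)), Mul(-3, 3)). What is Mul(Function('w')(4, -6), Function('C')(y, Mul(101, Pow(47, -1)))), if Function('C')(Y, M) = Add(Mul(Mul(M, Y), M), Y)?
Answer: Rational(-1538840, 2209) ≈ -696.62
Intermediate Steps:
y = Rational(-31, 3) (y = Add(Mul(4, Rational(-1, 3)), -9) = Add(Rational(-4, 3), -9) = Rational(-31, 3) ≈ -10.333)
Function('C')(Y, M) = Add(Y, Mul(Y, Pow(M, 2))) (Function('C')(Y, M) = Add(Mul(Y, Pow(M, 2)), Y) = Add(Y, Mul(Y, Pow(M, 2))))
Mul(Function('w')(4, -6), Function('C')(y, Mul(101, Pow(47, -1)))) = Mul(12, Mul(Rational(-31, 3), Add(1, Pow(Mul(101, Pow(47, -1)), 2)))) = Mul(12, Mul(Rational(-31, 3), Add(1, Pow(Mul(101, Rational(1, 47)), 2)))) = Mul(12, Mul(Rational(-31, 3), Add(1, Pow(Rational(101, 47), 2)))) = Mul(12, Mul(Rational(-31, 3), Add(1, Rational(10201, 2209)))) = Mul(12, Mul(Rational(-31, 3), Rational(12410, 2209))) = Mul(12, Rational(-384710, 6627)) = Rational(-1538840, 2209)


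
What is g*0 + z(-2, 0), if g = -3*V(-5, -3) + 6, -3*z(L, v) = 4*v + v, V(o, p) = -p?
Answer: 0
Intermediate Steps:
z(L, v) = -5*v/3 (z(L, v) = -(4*v + v)/3 = -5*v/3)
g = -3 (g = -(-3)*(-3) + 6 = -3*3 + 6 = -9 + 6 = -3)
g*0 + z(-2, 0) = -3*0 - 5/3*0 = 0 + 0 = 0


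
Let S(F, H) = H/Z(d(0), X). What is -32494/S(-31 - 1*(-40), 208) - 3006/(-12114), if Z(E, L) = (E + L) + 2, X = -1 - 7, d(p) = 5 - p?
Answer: 10951599/69992 ≈ 156.47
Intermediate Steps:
X = -8
Z(E, L) = 2 + E + L
S(F, H) = -H (S(F, H) = H/(2 + (5 - 1*0) - 8) = H/(2 + (5 + 0) - 8) = H/(2 + 5 - 8) = H/(-1) = H*(-1) = -H)
-32494/S(-31 - 1*(-40), 208) - 3006/(-12114) = -32494/((-1*208)) - 3006/(-12114) = -32494/(-208) - 3006*(-1/12114) = -32494*(-1/208) + 167/673 = 16247/104 + 167/673 = 10951599/69992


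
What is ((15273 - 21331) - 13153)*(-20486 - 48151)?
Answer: 1318585407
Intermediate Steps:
((15273 - 21331) - 13153)*(-20486 - 48151) = (-6058 - 13153)*(-68637) = -19211*(-68637) = 1318585407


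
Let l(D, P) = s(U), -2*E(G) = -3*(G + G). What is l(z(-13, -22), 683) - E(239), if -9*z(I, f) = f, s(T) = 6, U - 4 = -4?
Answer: -711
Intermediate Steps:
U = 0 (U = 4 - 4 = 0)
z(I, f) = -f/9
E(G) = 3*G (E(G) = -(-3)*(G + G)/2 = -(-3)*2*G/2 = -(-3)*G = 3*G)
l(D, P) = 6
l(z(-13, -22), 683) - E(239) = 6 - 3*239 = 6 - 1*717 = 6 - 717 = -711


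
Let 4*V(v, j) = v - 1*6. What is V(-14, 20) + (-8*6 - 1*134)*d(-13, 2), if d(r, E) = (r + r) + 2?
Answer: 4363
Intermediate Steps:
d(r, E) = 2 + 2*r (d(r, E) = 2*r + 2 = 2 + 2*r)
V(v, j) = -3/2 + v/4 (V(v, j) = (v - 1*6)/4 = (v - 6)/4 = (-6 + v)/4 = -3/2 + v/4)
V(-14, 20) + (-8*6 - 1*134)*d(-13, 2) = (-3/2 + (¼)*(-14)) + (-8*6 - 1*134)*(2 + 2*(-13)) = (-3/2 - 7/2) + (-48 - 134)*(2 - 26) = -5 - 182*(-24) = -5 + 4368 = 4363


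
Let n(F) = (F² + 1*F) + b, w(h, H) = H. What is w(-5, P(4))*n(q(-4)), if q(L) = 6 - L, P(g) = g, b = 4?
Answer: 456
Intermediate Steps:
n(F) = 4 + F + F² (n(F) = (F² + 1*F) + 4 = (F² + F) + 4 = (F + F²) + 4 = 4 + F + F²)
w(-5, P(4))*n(q(-4)) = 4*(4 + (6 - 1*(-4)) + (6 - 1*(-4))²) = 4*(4 + (6 + 4) + (6 + 4)²) = 4*(4 + 10 + 10²) = 4*(4 + 10 + 100) = 4*114 = 456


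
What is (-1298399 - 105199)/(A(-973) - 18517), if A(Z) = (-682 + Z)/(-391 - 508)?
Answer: 210305767/2774188 ≈ 75.808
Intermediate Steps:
A(Z) = 22/29 - Z/899 (A(Z) = (-682 + Z)/(-899) = (-682 + Z)*(-1/899) = 22/29 - Z/899)
(-1298399 - 105199)/(A(-973) - 18517) = (-1298399 - 105199)/((22/29 - 1/899*(-973)) - 18517) = -1403598/((22/29 + 973/899) - 18517) = -1403598/(1655/899 - 18517) = -1403598/(-16645128/899) = -1403598*(-899/16645128) = 210305767/2774188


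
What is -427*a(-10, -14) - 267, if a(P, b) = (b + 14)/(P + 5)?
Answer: -267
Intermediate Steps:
a(P, b) = (14 + b)/(5 + P)
-427*a(-10, -14) - 267 = -427*(14 - 14)/(5 - 10) - 267 = -427*0/(-5) - 267 = -(-427)*0/5 - 267 = -427*0 - 267 = 0 - 267 = -267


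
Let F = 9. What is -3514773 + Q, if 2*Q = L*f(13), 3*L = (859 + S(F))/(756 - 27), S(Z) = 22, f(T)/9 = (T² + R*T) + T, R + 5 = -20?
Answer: -1708305661/486 ≈ -3.5150e+6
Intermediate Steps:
R = -25 (R = -5 - 20 = -25)
f(T) = -216*T + 9*T² (f(T) = 9*((T² - 25*T) + T) = 9*(T² - 24*T) = -216*T + 9*T²)
L = 881/2187 (L = ((859 + 22)/(756 - 27))/3 = (881/729)/3 = (881*(1/729))/3 = (⅓)*(881/729) = 881/2187 ≈ 0.40283)
Q = -125983/486 (Q = (881*(9*13*(-24 + 13))/2187)/2 = (881*(9*13*(-11))/2187)/2 = ((881/2187)*(-1287))/2 = (½)*(-125983/243) = -125983/486 ≈ -259.22)
-3514773 + Q = -3514773 - 125983/486 = -1708305661/486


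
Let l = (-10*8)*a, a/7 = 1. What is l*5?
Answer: -2800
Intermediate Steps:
a = 7 (a = 7*1 = 7)
l = -560 (l = -10*8*7 = -80*7 = -560)
l*5 = -560*5 = -2800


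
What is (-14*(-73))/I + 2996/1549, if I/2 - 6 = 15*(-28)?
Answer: 448805/641286 ≈ 0.69985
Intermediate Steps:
I = -828 (I = 12 + 2*(15*(-28)) = 12 + 2*(-420) = 12 - 840 = -828)
(-14*(-73))/I + 2996/1549 = -14*(-73)/(-828) + 2996/1549 = 1022*(-1/828) + 2996*(1/1549) = -511/414 + 2996/1549 = 448805/641286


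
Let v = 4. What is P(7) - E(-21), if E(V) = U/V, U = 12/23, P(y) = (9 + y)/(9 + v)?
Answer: 2628/2093 ≈ 1.2556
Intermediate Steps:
P(y) = 9/13 + y/13 (P(y) = (9 + y)/(9 + 4) = (9 + y)/13 = (9 + y)*(1/13) = 9/13 + y/13)
U = 12/23 (U = 12*(1/23) = 12/23 ≈ 0.52174)
E(V) = 12/(23*V)
P(7) - E(-21) = (9/13 + (1/13)*7) - 12/(23*(-21)) = (9/13 + 7/13) - 12*(-1)/(23*21) = 16/13 - 1*(-4/161) = 16/13 + 4/161 = 2628/2093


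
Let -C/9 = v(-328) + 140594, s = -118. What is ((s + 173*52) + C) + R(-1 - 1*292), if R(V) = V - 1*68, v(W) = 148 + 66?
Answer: -1258755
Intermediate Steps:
v(W) = 214
R(V) = -68 + V (R(V) = V - 68 = -68 + V)
C = -1267272 (C = -9*(214 + 140594) = -9*140808 = -1267272)
((s + 173*52) + C) + R(-1 - 1*292) = ((-118 + 173*52) - 1267272) + (-68 + (-1 - 1*292)) = ((-118 + 8996) - 1267272) + (-68 + (-1 - 292)) = (8878 - 1267272) + (-68 - 293) = -1258394 - 361 = -1258755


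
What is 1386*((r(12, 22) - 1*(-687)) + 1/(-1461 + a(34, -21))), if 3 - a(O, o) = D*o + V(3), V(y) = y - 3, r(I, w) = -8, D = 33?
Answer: 79992836/85 ≈ 9.4109e+5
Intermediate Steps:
V(y) = -3 + y
a(O, o) = 3 - 33*o (a(O, o) = 3 - (33*o + (-3 + 3)) = 3 - (33*o + 0) = 3 - 33*o)
1386*((r(12, 22) - 1*(-687)) + 1/(-1461 + a(34, -21))) = 1386*((-8 - 1*(-687)) + 1/(-1461 + (3 - 33*(-21)))) = 1386*((-8 + 687) + 1/(-1461 + (3 + 693))) = 1386*(679 + 1/(-1461 + 696)) = 1386*(679 + 1/(-765)) = 1386*(679 - 1/765) = 1386*(519434/765) = 79992836/85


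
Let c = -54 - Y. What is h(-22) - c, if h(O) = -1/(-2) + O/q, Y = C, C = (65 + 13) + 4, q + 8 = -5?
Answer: 3593/26 ≈ 138.19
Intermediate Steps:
q = -13 (q = -8 - 5 = -13)
C = 82 (C = 78 + 4 = 82)
Y = 82
h(O) = ½ - O/13 (h(O) = -1/(-2) + O/(-13) = -1*(-½) + O*(-1/13) = ½ - O/13)
c = -136 (c = -54 - 1*82 = -54 - 82 = -136)
h(-22) - c = (½ - 1/13*(-22)) - 1*(-136) = (½ + 22/13) + 136 = 57/26 + 136 = 3593/26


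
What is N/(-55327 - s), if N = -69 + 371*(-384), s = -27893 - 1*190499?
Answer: -47511/54355 ≈ -0.87409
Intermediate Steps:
s = -218392 (s = -27893 - 190499 = -218392)
N = -142533 (N = -69 - 142464 = -142533)
N/(-55327 - s) = -142533/(-55327 - 1*(-218392)) = -142533/(-55327 + 218392) = -142533/163065 = -142533*1/163065 = -47511/54355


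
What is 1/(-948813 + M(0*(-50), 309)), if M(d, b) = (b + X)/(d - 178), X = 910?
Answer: -178/168889933 ≈ -1.0539e-6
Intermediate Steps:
M(d, b) = (910 + b)/(-178 + d) (M(d, b) = (b + 910)/(d - 178) = (910 + b)/(-178 + d))
1/(-948813 + M(0*(-50), 309)) = 1/(-948813 + (910 + 309)/(-178 + 0*(-50))) = 1/(-948813 + 1219/(-178 + 0)) = 1/(-948813 + 1219/(-178)) = 1/(-948813 - 1/178*1219) = 1/(-948813 - 1219/178) = 1/(-168889933/178) = -178/168889933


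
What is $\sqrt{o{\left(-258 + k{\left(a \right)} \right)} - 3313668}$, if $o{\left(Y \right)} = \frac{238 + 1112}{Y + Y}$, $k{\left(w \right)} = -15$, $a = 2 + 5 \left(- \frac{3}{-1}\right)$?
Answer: $\frac{i \sqrt{27440505183}}{91} \approx 1820.3 i$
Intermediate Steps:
$a = 17$ ($a = 2 + 5 \left(\left(-3\right) \left(-1\right)\right) = 2 + 5 \cdot 3 = 2 + 15 = 17$)
$o{\left(Y \right)} = \frac{675}{Y}$ ($o{\left(Y \right)} = \frac{1350}{2 Y} = 1350 \frac{1}{2 Y} = \frac{675}{Y}$)
$\sqrt{o{\left(-258 + k{\left(a \right)} \right)} - 3313668} = \sqrt{\frac{675}{-258 - 15} - 3313668} = \sqrt{\frac{675}{-273} - 3313668} = \sqrt{675 \left(- \frac{1}{273}\right) - 3313668} = \sqrt{- \frac{225}{91} - 3313668} = \sqrt{- \frac{301544013}{91}} = \frac{i \sqrt{27440505183}}{91}$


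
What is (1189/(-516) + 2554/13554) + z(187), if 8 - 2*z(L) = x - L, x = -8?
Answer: 115846559/1165644 ≈ 99.384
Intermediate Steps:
z(L) = 8 + L/2 (z(L) = 4 - (-8 - L)/2 = 4 + (4 + L/2) = 8 + L/2)
(1189/(-516) + 2554/13554) + z(187) = (1189/(-516) + 2554/13554) + (8 + (½)*187) = (1189*(-1/516) + 2554*(1/13554)) + (8 + 187/2) = (-1189/516 + 1277/6777) + 203/2 = -2466307/1165644 + 203/2 = 115846559/1165644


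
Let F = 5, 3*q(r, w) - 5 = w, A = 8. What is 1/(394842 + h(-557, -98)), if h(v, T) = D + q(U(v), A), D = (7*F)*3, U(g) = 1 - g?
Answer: 3/1184854 ≈ 2.5320e-6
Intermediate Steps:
q(r, w) = 5/3 + w/3
D = 105 (D = (7*5)*3 = 35*3 = 105)
h(v, T) = 328/3 (h(v, T) = 105 + (5/3 + (1/3)*8) = 105 + (5/3 + 8/3) = 105 + 13/3 = 328/3)
1/(394842 + h(-557, -98)) = 1/(394842 + 328/3) = 1/(1184854/3) = 3/1184854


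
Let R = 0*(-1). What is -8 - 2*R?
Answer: -8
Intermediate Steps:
R = 0
-8 - 2*R = -8 - 2*0 = -8 + 0 = -8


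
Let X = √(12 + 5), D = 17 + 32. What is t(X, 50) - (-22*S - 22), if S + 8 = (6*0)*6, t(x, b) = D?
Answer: -105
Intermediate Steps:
D = 49
X = √17 ≈ 4.1231
t(x, b) = 49
S = -8 (S = -8 + (6*0)*6 = -8 + 0*6 = -8 + 0 = -8)
t(X, 50) - (-22*S - 22) = 49 - (-22*(-8) - 22) = 49 - (176 - 22) = 49 - 1*154 = 49 - 154 = -105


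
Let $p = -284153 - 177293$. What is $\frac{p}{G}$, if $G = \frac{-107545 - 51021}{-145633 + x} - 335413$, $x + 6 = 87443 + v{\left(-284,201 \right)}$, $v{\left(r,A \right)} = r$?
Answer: $\frac{13492681040}{9807396837} \approx 1.3758$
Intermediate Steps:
$x = 87153$ ($x = -6 + \left(87443 - 284\right) = -6 + 87159 = 87153$)
$p = -461446$ ($p = -284153 - 177293 = -461446$)
$G = - \frac{9807396837}{29240}$ ($G = \frac{-107545 - 51021}{-145633 + 87153} - 335413 = \frac{-107545 + \left(\left(-7785 + 2720\right) - 45956\right)}{-58480} - 335413 = \left(-107545 - 51021\right) \left(- \frac{1}{58480}\right) - 335413 = \left(-158566\right) \left(- \frac{1}{58480}\right) - 335413 = \frac{79283}{29240} - 335413 = - \frac{9807396837}{29240} \approx -3.3541 \cdot 10^{5}$)
$\frac{p}{G} = - \frac{461446}{- \frac{9807396837}{29240}} = \left(-461446\right) \left(- \frac{29240}{9807396837}\right) = \frac{13492681040}{9807396837}$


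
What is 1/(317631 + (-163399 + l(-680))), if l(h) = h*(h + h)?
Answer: 1/1079032 ≈ 9.2676e-7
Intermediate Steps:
l(h) = 2*h² (l(h) = h*(2*h) = 2*h²)
1/(317631 + (-163399 + l(-680))) = 1/(317631 + (-163399 + 2*(-680)²)) = 1/(317631 + (-163399 + 2*462400)) = 1/(317631 + (-163399 + 924800)) = 1/(317631 + 761401) = 1/1079032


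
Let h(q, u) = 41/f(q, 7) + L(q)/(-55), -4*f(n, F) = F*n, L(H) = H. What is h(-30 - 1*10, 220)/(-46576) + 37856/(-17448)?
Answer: -169708381631/78218337120 ≈ -2.1697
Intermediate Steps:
f(n, F) = -F*n/4
h(q, u) = -164/(7*q) - q/55 (h(q, u) = 41/((-¼*7*q)) + q/(-55) = 41/((-7*q/4)) + q*(-1/55) = 41*(-4/(7*q)) - q/55 = -164/(7*q) - q/55)
h(-30 - 1*10, 220)/(-46576) + 37856/(-17448) = (-164/(7*(-30 - 1*10)) - (-30 - 1*10)/55)/(-46576) + 37856/(-17448) = (-164/(7*(-30 - 10)) - (-30 - 10)/55)*(-1/46576) + 37856*(-1/17448) = (-164/7/(-40) - 1/55*(-40))*(-1/46576) - 4732/2181 = (-164/7*(-1/40) + 8/11)*(-1/46576) - 4732/2181 = (41/70 + 8/11)*(-1/46576) - 4732/2181 = (1011/770)*(-1/46576) - 4732/2181 = -1011/35863520 - 4732/2181 = -169708381631/78218337120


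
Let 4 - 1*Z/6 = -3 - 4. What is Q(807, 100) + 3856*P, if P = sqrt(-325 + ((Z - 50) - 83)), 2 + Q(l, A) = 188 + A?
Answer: 286 + 53984*I*sqrt(2) ≈ 286.0 + 76345.0*I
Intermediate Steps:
Z = 66 (Z = 24 - 6*(-3 - 4) = 24 - 6*(-7) = 24 + 42 = 66)
Q(l, A) = 186 + A (Q(l, A) = -2 + (188 + A) = 186 + A)
P = 14*I*sqrt(2) (P = sqrt(-325 + ((66 - 50) - 83)) = sqrt(-325 + (16 - 83)) = sqrt(-325 - 67) = sqrt(-392) = 14*I*sqrt(2) ≈ 19.799*I)
Q(807, 100) + 3856*P = (186 + 100) + 3856*(14*I*sqrt(2)) = 286 + 53984*I*sqrt(2)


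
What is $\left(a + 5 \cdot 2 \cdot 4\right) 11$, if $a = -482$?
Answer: $-4862$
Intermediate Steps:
$\left(a + 5 \cdot 2 \cdot 4\right) 11 = \left(-482 + 5 \cdot 2 \cdot 4\right) 11 = \left(-482 + 10 \cdot 4\right) 11 = \left(-482 + 40\right) 11 = \left(-442\right) 11 = -4862$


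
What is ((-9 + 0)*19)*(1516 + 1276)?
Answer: -477432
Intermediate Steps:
((-9 + 0)*19)*(1516 + 1276) = -9*19*2792 = -171*2792 = -477432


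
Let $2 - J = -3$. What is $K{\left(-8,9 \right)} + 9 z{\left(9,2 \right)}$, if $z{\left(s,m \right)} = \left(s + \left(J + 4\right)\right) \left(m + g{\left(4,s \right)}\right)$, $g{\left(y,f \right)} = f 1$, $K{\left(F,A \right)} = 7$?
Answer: $1789$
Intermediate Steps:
$J = 5$ ($J = 2 - -3 = 2 + 3 = 5$)
$g{\left(y,f \right)} = f$
$z{\left(s,m \right)} = \left(9 + s\right) \left(m + s\right)$ ($z{\left(s,m \right)} = \left(s + \left(5 + 4\right)\right) \left(m + s\right) = \left(s + 9\right) \left(m + s\right) = \left(9 + s\right) \left(m + s\right)$)
$K{\left(-8,9 \right)} + 9 z{\left(9,2 \right)} = 7 + 9 \left(9^{2} + 9 \cdot 2 + 9 \cdot 9 + 2 \cdot 9\right) = 7 + 9 \left(81 + 18 + 81 + 18\right) = 7 + 9 \cdot 198 = 7 + 1782 = 1789$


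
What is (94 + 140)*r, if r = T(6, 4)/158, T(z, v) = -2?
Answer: -234/79 ≈ -2.9620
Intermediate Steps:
r = -1/79 (r = -2/158 = -2*1/158 = -1/79 ≈ -0.012658)
(94 + 140)*r = (94 + 140)*(-1/79) = 234*(-1/79) = -234/79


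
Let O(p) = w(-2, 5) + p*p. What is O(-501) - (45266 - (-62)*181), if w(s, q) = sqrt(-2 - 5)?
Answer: 194513 + I*sqrt(7) ≈ 1.9451e+5 + 2.6458*I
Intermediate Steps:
w(s, q) = I*sqrt(7) (w(s, q) = sqrt(-7) = I*sqrt(7))
O(p) = p**2 + I*sqrt(7) (O(p) = I*sqrt(7) + p*p = I*sqrt(7) + p**2 = p**2 + I*sqrt(7))
O(-501) - (45266 - (-62)*181) = ((-501)**2 + I*sqrt(7)) - (45266 - (-62)*181) = (251001 + I*sqrt(7)) - (45266 - 1*(-11222)) = (251001 + I*sqrt(7)) - (45266 + 11222) = (251001 + I*sqrt(7)) - 1*56488 = (251001 + I*sqrt(7)) - 56488 = 194513 + I*sqrt(7)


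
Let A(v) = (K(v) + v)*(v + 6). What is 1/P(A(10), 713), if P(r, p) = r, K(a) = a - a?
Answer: 1/160 ≈ 0.0062500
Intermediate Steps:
K(a) = 0
A(v) = v*(6 + v) (A(v) = (0 + v)*(v + 6) = v*(6 + v))
1/P(A(10), 713) = 1/(10*(6 + 10)) = 1/(10*16) = 1/160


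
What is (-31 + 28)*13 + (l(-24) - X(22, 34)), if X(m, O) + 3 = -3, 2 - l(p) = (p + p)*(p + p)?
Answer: -2335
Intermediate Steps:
l(p) = 2 - 4*p² (l(p) = 2 - (p + p)*(p + p) = 2 - 2*p*2*p = 2 - 4*p²)
X(m, O) = -6 (X(m, O) = -3 - 3 = -6)
(-31 + 28)*13 + (l(-24) - X(22, 34)) = (-31 + 28)*13 + ((2 - 4*(-24)²) - 1*(-6)) = -3*13 + ((2 - 4*576) + 6) = -39 + ((2 - 2304) + 6) = -39 + (-2302 + 6) = -39 - 2296 = -2335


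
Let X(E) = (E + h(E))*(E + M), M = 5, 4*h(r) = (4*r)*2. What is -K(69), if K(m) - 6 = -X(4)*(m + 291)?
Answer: 38874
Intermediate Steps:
h(r) = 2*r (h(r) = ((4*r)*2)/4 = (8*r)/4 = 2*r)
X(E) = 3*E*(5 + E) (X(E) = (E + 2*E)*(E + 5) = (3*E)*(5 + E) = 3*E*(5 + E))
K(m) = -31422 - 108*m (K(m) = 6 - 3*4*(5 + 4)*(m + 291) = 6 - 3*4*9*(291 + m) = 6 - 108*(291 + m) = 6 - (31428 + 108*m) = 6 + (-31428 - 108*m) = -31422 - 108*m)
-K(69) = -(-31422 - 108*69) = -(-31422 - 7452) = -1*(-38874) = 38874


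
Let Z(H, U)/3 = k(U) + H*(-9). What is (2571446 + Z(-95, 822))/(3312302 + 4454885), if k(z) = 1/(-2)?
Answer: 5148019/15534374 ≈ 0.33140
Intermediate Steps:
k(z) = -½
Z(H, U) = -3/2 - 27*H (Z(H, U) = 3*(-½ + H*(-9)) = 3*(-½ - 9*H) = -3/2 - 27*H)
(2571446 + Z(-95, 822))/(3312302 + 4454885) = (2571446 + (-3/2 - 27*(-95)))/(3312302 + 4454885) = (2571446 + (-3/2 + 2565))/7767187 = (2571446 + 5127/2)*(1/7767187) = (5148019/2)*(1/7767187) = 5148019/15534374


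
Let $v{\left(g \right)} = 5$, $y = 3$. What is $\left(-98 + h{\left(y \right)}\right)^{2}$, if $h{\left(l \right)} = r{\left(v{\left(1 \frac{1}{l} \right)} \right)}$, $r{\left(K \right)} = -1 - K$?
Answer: $10816$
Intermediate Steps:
$h{\left(l \right)} = -6$ ($h{\left(l \right)} = -1 - 5 = -6$)
$\left(-98 + h{\left(y \right)}\right)^{2} = \left(-98 - 6\right)^{2} = \left(-104\right)^{2} = 10816$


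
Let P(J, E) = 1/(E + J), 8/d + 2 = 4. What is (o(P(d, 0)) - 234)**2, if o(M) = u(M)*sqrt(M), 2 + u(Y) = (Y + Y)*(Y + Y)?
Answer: 3530641/64 ≈ 55166.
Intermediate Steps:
d = 4 (d = 8/(-2 + 4) = 8/2 = 8*(1/2) = 4)
u(Y) = -2 + 4*Y**2 (u(Y) = -2 + (Y + Y)*(Y + Y) = -2 + (2*Y)*(2*Y) = -2 + 4*Y**2)
o(M) = sqrt(M)*(-2 + 4*M**2) (o(M) = (-2 + 4*M**2)*sqrt(M) = sqrt(M)*(-2 + 4*M**2))
(o(P(d, 0)) - 234)**2 = (sqrt(1/(0 + 4))*(-2 + 4*(1/(0 + 4))**2) - 234)**2 = (sqrt(1/4)*(-2 + 4*(1/4)**2) - 234)**2 = ((-2 + 4*(1/16))/2 - 234)**2 = ((-2 + 1/4)/2 - 234)**2 = ((1/2)*(-7/4) - 234)**2 = (-7/8 - 234)**2 = (-1879/8)**2 = 3530641/64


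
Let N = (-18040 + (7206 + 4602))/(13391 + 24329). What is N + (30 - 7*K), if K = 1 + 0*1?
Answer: 2626/115 ≈ 22.835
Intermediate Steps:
K = 1 (K = 1 + 0 = 1)
N = -19/115 (N = (-18040 + 11808)/37720 = -6232*1/37720 = -19/115 ≈ -0.16522)
N + (30 - 7*K) = -19/115 + (30 - 7*1) = -19/115 + (30 - 7) = -19/115 + 23 = 2626/115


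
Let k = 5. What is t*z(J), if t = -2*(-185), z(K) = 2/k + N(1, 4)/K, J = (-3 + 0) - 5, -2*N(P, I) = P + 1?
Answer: 777/4 ≈ 194.25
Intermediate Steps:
N(P, I) = -½ - P/2 (N(P, I) = -(P + 1)/2 = -(1 + P)/2 = -½ - P/2)
J = -8 (J = -3 - 5 = -8)
z(K) = ⅖ - 1/K (z(K) = 2/5 + (-½ - ½*1)/K = 2*(⅕) + (-½ - ½)/K = ⅖ - 1/K)
t = 370
t*z(J) = 370*(⅖ - 1/(-8)) = 370*(⅖ - 1*(-⅛)) = 370*(⅖ + ⅛) = 370*(21/40) = 777/4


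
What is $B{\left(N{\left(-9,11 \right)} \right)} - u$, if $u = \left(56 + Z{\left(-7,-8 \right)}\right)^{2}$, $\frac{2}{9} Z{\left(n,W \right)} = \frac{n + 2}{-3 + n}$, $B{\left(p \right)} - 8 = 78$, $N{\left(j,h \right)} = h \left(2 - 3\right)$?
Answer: $- \frac{52913}{16} \approx -3307.1$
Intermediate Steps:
$N{\left(j,h \right)} = - h$ ($N{\left(j,h \right)} = h \left(-1\right) = - h$)
$B{\left(p \right)} = 86$ ($B{\left(p \right)} = 8 + 78 = 86$)
$Z{\left(n,W \right)} = \frac{9 \left(2 + n\right)}{2 \left(-3 + n\right)}$ ($Z{\left(n,W \right)} = \frac{9 \frac{n + 2}{-3 + n}}{2} = \frac{9 \frac{2 + n}{-3 + n}}{2} = \frac{9 \left(2 + n\right)}{2 \left(-3 + n\right)}$)
$u = \frac{54289}{16}$ ($u = \left(56 + \frac{9 \left(2 - 7\right)}{2 \left(-3 - 7\right)}\right)^{2} = \left(56 + \frac{9}{2} \frac{1}{-10} \left(-5\right)\right)^{2} = \left(56 + \frac{9}{2} \left(- \frac{1}{10}\right) \left(-5\right)\right)^{2} = \left(56 + \frac{9}{4}\right)^{2} = \left(\frac{233}{4}\right)^{2} = \frac{54289}{16} \approx 3393.1$)
$B{\left(N{\left(-9,11 \right)} \right)} - u = 86 - \frac{54289}{16} = - \frac{52913}{16}$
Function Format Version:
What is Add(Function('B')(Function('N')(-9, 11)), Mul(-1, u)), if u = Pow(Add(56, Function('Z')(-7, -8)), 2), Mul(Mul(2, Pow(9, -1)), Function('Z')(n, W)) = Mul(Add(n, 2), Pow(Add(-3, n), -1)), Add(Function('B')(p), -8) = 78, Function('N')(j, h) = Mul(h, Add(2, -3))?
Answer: Rational(-52913, 16) ≈ -3307.1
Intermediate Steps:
Function('N')(j, h) = Mul(-1, h) (Function('N')(j, h) = Mul(h, -1) = Mul(-1, h))
Function('B')(p) = 86 (Function('B')(p) = Add(8, 78) = 86)
Function('Z')(n, W) = Mul(Rational(9, 2), Pow(Add(-3, n), -1), Add(2, n)) (Function('Z')(n, W) = Mul(Rational(9, 2), Mul(Add(n, 2), Pow(Add(-3, n), -1))) = Mul(Rational(9, 2), Mul(Add(2, n), Pow(Add(-3, n), -1))) = Mul(Rational(9, 2), Mul(Pow(Add(-3, n), -1), Add(2, n))) = Mul(Rational(9, 2), Pow(Add(-3, n), -1), Add(2, n)))
u = Rational(54289, 16) (u = Pow(Add(56, Mul(Rational(9, 2), Pow(Add(-3, -7), -1), Add(2, -7))), 2) = Pow(Add(56, Mul(Rational(9, 2), Pow(-10, -1), -5)), 2) = Pow(Add(56, Mul(Rational(9, 2), Rational(-1, 10), -5)), 2) = Pow(Add(56, Rational(9, 4)), 2) = Pow(Rational(233, 4), 2) = Rational(54289, 16) ≈ 3393.1)
Add(Function('B')(Function('N')(-9, 11)), Mul(-1, u)) = Add(86, Mul(-1, Rational(54289, 16))) = Add(86, Rational(-54289, 16)) = Rational(-52913, 16)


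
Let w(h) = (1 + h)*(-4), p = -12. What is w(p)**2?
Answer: 1936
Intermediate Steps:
w(h) = -4 - 4*h
w(p)**2 = (-4 - 4*(-12))**2 = (-4 + 48)**2 = 44**2 = 1936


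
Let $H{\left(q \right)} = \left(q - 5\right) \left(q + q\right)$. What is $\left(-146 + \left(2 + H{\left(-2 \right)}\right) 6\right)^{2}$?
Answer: $1156$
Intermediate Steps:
$H{\left(q \right)} = 2 q \left(-5 + q\right)$ ($H{\left(q \right)} = \left(-5 + q\right) 2 q = 2 q \left(-5 + q\right)$)
$\left(-146 + \left(2 + H{\left(-2 \right)}\right) 6\right)^{2} = \left(-146 + \left(2 + 2 \left(-2\right) \left(-5 - 2\right)\right) 6\right)^{2} = \left(-146 + \left(2 + 2 \left(-2\right) \left(-7\right)\right) 6\right)^{2} = \left(-146 + \left(2 + 28\right) 6\right)^{2} = \left(-146 + 30 \cdot 6\right)^{2} = \left(-146 + 180\right)^{2} = 34^{2} = 1156$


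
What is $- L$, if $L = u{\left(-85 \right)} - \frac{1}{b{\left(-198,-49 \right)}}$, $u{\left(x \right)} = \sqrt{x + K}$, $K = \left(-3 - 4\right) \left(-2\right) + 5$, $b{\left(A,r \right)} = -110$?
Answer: $- \frac{1}{110} - i \sqrt{66} \approx -0.0090909 - 8.124 i$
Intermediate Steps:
$K = 19$ ($K = \left(-7\right) \left(-2\right) + 5 = 14 + 5 = 19$)
$u{\left(x \right)} = \sqrt{19 + x}$ ($u{\left(x \right)} = \sqrt{x + 19} = \sqrt{19 + x}$)
$L = \frac{1}{110} + i \sqrt{66}$ ($L = \sqrt{19 - 85} - \frac{1}{-110} = \sqrt{-66} - - \frac{1}{110} = i \sqrt{66} + \frac{1}{110} = \frac{1}{110} + i \sqrt{66} \approx 0.0090909 + 8.124 i$)
$- L = - (\frac{1}{110} + i \sqrt{66}) = - \frac{1}{110} - i \sqrt{66}$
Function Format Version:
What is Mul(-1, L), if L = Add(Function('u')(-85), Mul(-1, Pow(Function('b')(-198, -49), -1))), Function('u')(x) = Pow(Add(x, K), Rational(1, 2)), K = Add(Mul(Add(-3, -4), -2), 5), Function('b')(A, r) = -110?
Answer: Add(Rational(-1, 110), Mul(-1, I, Pow(66, Rational(1, 2)))) ≈ Add(-0.0090909, Mul(-8.1240, I))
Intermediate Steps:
K = 19 (K = Add(Mul(-7, -2), 5) = Add(14, 5) = 19)
Function('u')(x) = Pow(Add(19, x), Rational(1, 2)) (Function('u')(x) = Pow(Add(x, 19), Rational(1, 2)) = Pow(Add(19, x), Rational(1, 2)))
L = Add(Rational(1, 110), Mul(I, Pow(66, Rational(1, 2)))) (L = Add(Pow(Add(19, -85), Rational(1, 2)), Mul(-1, Pow(-110, -1))) = Add(Pow(-66, Rational(1, 2)), Mul(-1, Rational(-1, 110))) = Add(Mul(I, Pow(66, Rational(1, 2))), Rational(1, 110)) = Add(Rational(1, 110), Mul(I, Pow(66, Rational(1, 2)))) ≈ Add(0.0090909, Mul(8.1240, I)))
Mul(-1, L) = Mul(-1, Add(Rational(1, 110), Mul(I, Pow(66, Rational(1, 2))))) = Add(Rational(-1, 110), Mul(-1, I, Pow(66, Rational(1, 2))))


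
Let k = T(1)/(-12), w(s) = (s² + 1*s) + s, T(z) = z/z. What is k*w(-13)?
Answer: -143/12 ≈ -11.917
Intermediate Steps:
T(z) = 1
w(s) = s² + 2*s (w(s) = (s² + s) + s = (s + s²) + s = s² + 2*s)
k = -1/12 (k = 1/(-12) = 1*(-1/12) = -1/12 ≈ -0.083333)
k*w(-13) = -(-13)*(2 - 13)/12 = -(-13)*(-11)/12 = -1/12*143 = -143/12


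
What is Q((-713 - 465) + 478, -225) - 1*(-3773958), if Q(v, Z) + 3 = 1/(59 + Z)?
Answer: 626476529/166 ≈ 3.7740e+6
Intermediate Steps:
Q(v, Z) = -3 + 1/(59 + Z)
Q((-713 - 465) + 478, -225) - 1*(-3773958) = (-176 - 3*(-225))/(59 - 225) - 1*(-3773958) = (-176 + 675)/(-166) + 3773958 = -1/166*499 + 3773958 = -499/166 + 3773958 = 626476529/166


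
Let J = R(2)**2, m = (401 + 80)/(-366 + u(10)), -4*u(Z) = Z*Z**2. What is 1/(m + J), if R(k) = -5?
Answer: 616/14919 ≈ 0.041290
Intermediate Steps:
u(Z) = -Z**3/4 (u(Z) = -Z*Z**2/4 = -Z**3/4)
m = -481/616 (m = (401 + 80)/(-366 - 1/4*10**3) = 481/(-366 - 1/4*1000) = 481/(-366 - 250) = 481/(-616) = 481*(-1/616) = -481/616 ≈ -0.78084)
J = 25 (J = (-5)**2 = 25)
1/(m + J) = 1/(-481/616 + 25) = 1/(14919/616) = 616/14919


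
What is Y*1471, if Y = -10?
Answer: -14710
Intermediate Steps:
Y*1471 = -10*1471 = -14710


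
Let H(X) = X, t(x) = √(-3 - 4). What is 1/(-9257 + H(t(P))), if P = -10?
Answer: -9257/85692056 - I*√7/85692056 ≈ -0.00010803 - 3.0875e-8*I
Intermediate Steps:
t(x) = I*√7 (t(x) = √(-7) = I*√7)
1/(-9257 + H(t(P))) = 1/(-9257 + I*√7)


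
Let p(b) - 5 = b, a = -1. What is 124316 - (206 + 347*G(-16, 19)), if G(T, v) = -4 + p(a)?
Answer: 124110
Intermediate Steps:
p(b) = 5 + b
G(T, v) = 0 (G(T, v) = -4 + (5 - 1) = -4 + 4 = 0)
124316 - (206 + 347*G(-16, 19)) = 124316 - (206 + 347*0) = 124316 - (206 + 0) = 124316 - 1*206 = 124316 - 206 = 124110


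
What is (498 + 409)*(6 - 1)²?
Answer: 22675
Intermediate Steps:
(498 + 409)*(6 - 1)² = 907*5² = 907*25 = 22675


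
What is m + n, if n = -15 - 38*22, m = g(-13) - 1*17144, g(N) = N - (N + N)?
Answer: -17982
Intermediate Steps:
g(N) = -N (g(N) = N - 2*N = -N)
m = -17131 (m = -1*(-13) - 1*17144 = 13 - 17144 = -17131)
n = -851 (n = -15 - 836 = -851)
m + n = -17131 - 851 = -17982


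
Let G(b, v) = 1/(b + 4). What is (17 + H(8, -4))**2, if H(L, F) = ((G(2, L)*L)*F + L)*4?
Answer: 6889/9 ≈ 765.44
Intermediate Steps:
G(b, v) = 1/(4 + b)
H(L, F) = 4*L + 2*F*L/3 (H(L, F) = ((L/(4 + 2))*F + L)*4 = ((L/6)*F + L)*4 = (F*L/6 + L)*4 = (L + F*L/6)*4 = 4*L + 2*F*L/3)
(17 + H(8, -4))**2 = (17 + (2/3)*8*(6 - 4))**2 = (17 + (2/3)*8*2)**2 = (17 + 32/3)**2 = (83/3)**2 = 6889/9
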